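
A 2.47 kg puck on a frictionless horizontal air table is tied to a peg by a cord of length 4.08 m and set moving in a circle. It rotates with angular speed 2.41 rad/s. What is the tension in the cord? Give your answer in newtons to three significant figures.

v = ωr = 2.41 × 4.08 = 9.833 m/s.
The tension is the only horizontal force, so it supplies the full centripetal force: T = m v²/r = 2.47 × (9.833)²/4.08 = 2.47 × 96.68/4.08 = 58.53 N.

58.5 N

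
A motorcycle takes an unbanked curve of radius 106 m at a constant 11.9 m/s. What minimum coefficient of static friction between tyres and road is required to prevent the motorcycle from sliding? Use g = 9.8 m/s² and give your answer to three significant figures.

0.136

Friction provides the centripetal force: μ_s m g = m v²/r, so μ_s = v²/(g r) = (11.90)²/(9.8 × 106) = 141.6/1039 = 0.1363.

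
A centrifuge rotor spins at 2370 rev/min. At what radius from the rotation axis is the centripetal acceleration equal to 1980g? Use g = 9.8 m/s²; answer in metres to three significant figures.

0.315 m

ω = 2370 rev/min × 2π/60 = 248.2 rad/s.
a_c = ω²r = 1980g ⇒ r = 1980 × 9.8 / (248.2)² = 19400/61600 = 0.3150 m.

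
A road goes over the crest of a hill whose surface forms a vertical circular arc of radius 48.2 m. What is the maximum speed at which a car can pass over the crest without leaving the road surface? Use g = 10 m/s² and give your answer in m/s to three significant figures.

22.0 m/s

At the crest the centre of the circle is below the car, so the net downward (centripetal) force is mg − N = mv²/r.
The car leaves the road when N → 0, giving v_max = √(g r) = √(10.0 × 48.2) = 21.95 m/s.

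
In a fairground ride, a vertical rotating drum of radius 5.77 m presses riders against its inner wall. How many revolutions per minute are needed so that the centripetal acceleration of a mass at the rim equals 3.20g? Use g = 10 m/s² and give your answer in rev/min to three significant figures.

22.5 rev/min

Require ω²r = 3.20g, so ω = √(3.20 × 10.0/5.77) = 2.355 rad/s.
In rev/min: ω × 60/(2π) = 2.355 × 60/(2π) = 22.49 rev/min.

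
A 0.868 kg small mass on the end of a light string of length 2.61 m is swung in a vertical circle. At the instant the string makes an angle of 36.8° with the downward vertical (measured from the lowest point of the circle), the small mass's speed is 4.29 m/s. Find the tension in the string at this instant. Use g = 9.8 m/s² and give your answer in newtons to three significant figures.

12.9 N

Take the radial direction toward the centre of the circle as positive. The component of the weight along the string toward the centre is −mg cos φ (φ measured from the bottom), so Newton's second law along the string gives T − mg cos φ = m v²/r.
cos 36.8° = 0.8007, so T = m(v²/r + g cos φ) = 0.868 × ((4.29)²/2.61 + 9.8 × 0.8007) = 0.868 × (7.051 + (7.847)) = 0.868 × 14.90 = 12.93 N.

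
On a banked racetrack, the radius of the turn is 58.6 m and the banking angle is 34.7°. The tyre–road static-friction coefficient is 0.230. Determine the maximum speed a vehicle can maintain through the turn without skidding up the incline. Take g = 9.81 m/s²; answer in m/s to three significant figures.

At the maximum speed, friction acts down the slope at its limiting value f = μN. Radially (horizontal, toward centre): N sinθ + μN cosθ = mv²/r. Vertically: N cosθ − μN sinθ = mg.
Dividing: v² = r g (sinθ + μcosθ)/(cosθ − μsinθ).
sinθ + μcosθ = 0.5693 + 0.230×0.8221 = 0.7584; cosθ − μsinθ = 0.8221 − 0.230×0.5693 = 0.6912.
v² = 58.6 × 9.81 × 0.7584/0.6912 = 630.7 m²/s², so v = 25.11 m/s.

25.1 m/s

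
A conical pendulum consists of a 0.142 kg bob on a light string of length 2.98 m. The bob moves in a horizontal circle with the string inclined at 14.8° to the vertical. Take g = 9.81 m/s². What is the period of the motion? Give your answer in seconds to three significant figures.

3.41 s

r = L sinθ = 0.7612 m. From T sinθ = mω²r and T cosθ = mg: tanθ = ω²r/g, so ω² = g tanθ / r = g/(L cosθ).
ω = √(g/(L cosθ)) = √(9.81/(2.98 × 0.9668)) = √3.405 = 1.845 rad/s.
Period = 2π/ω = 3.405 s.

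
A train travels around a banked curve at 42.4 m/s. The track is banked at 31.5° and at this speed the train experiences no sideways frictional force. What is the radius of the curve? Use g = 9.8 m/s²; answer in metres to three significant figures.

299 m

Frictionless banking: tanθ = v²/(rg), so r = v²/(g tanθ).
r = (42.4)²/(9.8 × tan 31.5°) = 1798/(9.8 × 0.6128) = 1798/6.005 = 299.4 m.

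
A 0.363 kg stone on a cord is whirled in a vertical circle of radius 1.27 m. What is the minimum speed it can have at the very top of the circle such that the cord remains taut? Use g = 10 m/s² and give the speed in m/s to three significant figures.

3.56 m/s

At the highest point the centre is directly below, so both the weight and T act inward: T + mg = mv²/r.
At minimum speed T → 0, so mg = mv_min²/r ⇒ v_min = √(g r) = √(10.0 × 1.27) = 3.564 m/s.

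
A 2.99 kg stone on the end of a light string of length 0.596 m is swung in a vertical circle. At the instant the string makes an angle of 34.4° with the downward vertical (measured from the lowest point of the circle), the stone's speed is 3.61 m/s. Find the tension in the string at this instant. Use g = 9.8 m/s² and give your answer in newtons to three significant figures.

Take the radial direction toward the centre of the circle as positive. The component of the weight along the string toward the centre is −mg cos φ (φ measured from the bottom), so Newton's second law along the string gives T − mg cos φ = m v²/r.
cos 34.4° = 0.8251, so T = m(v²/r + g cos φ) = 2.99 × ((3.61)²/0.596 + 9.8 × 0.8251) = 2.99 × (21.87 + (8.086)) = 2.99 × 29.95 = 89.56 N.

89.6 N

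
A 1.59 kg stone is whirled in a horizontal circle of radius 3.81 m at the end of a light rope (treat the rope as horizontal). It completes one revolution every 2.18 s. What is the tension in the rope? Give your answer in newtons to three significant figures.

v = 2πr/T = 2π × 3.81/2.18 = 10.98 m/s.
The tension is the only horizontal force, so it supplies the full centripetal force: T = m v²/r = 1.59 × (10.98)²/3.81 = 1.59 × 120.6/3.81 = 50.32 N.

50.3 N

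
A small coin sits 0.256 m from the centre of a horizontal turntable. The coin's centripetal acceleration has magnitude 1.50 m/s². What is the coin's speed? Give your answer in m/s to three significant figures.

a_c = v²/r ⇒ v = √(a_c · r) = √(1.50 × 0.256) = √0.3840 = 0.6197 m/s.

0.620 m/s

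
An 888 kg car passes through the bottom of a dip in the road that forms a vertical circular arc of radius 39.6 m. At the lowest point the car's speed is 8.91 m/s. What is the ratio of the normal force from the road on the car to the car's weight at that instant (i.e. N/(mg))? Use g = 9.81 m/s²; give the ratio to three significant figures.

At the bottom, N − mg = mv²/r, so N = m(v²/r + g) and N/(mg) = v²/(rg) + 1 = (8.91)²/(39.6 × 9.81) + 1 = 0.2044 + 1 = 1.204.

1.20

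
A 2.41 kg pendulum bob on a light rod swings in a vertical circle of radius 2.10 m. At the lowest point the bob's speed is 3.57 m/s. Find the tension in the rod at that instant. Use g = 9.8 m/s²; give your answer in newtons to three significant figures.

38.2 N

At the lowest point, T points up (toward the centre) and the weight mg points down (away from the centre), so the net inward force is T − mg = mv²/r.
T = m(v²/r + g) = 2.41 × ((3.57)²/2.10 + 9.8) = 2.41 × (6.069 + 9.8) = 2.41 × 15.87 = 38.24 N.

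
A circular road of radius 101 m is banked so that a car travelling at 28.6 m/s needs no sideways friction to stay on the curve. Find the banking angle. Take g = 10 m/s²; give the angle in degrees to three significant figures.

39.0°

With no friction, the horizontal component of the normal force provides the centripetal force: N sinθ = mv²/r, while N cosθ = mg vertically.
Dividing: tanθ = v²/(r g) = (28.6)²/(101 × 10.0) = 818.0/1010 = 0.8099.
θ = arctan(0.8099) = 39.00°.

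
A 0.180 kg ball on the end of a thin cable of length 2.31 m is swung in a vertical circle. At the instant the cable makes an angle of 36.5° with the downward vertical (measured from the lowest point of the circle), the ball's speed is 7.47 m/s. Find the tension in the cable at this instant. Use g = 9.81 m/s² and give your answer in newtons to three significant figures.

5.77 N

Take the radial direction toward the centre of the circle as positive. The component of the weight along the string toward the centre is −mg cos φ (φ measured from the bottom), so Newton's second law along the string gives T − mg cos φ = m v²/r.
cos 36.5° = 0.8039, so T = m(v²/r + g cos φ) = 0.180 × ((7.47)²/2.31 + 9.81 × 0.8039) = 0.180 × (24.16 + (7.886)) = 0.180 × 32.04 = 5.768 N.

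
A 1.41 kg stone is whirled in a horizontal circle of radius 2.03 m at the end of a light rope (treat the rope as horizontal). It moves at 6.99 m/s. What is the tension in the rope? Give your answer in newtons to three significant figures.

33.9 N

The tension is the only horizontal force, so it supplies the full centripetal force: T = m v²/r = 1.41 × (6.990)²/2.03 = 1.41 × 48.86/2.03 = 33.94 N.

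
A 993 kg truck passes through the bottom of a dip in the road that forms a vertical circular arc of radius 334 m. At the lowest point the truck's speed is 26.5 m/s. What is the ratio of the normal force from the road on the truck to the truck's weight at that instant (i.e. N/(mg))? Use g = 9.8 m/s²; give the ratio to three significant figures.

At the bottom, N − mg = mv²/r, so N = m(v²/r + g) and N/(mg) = v²/(rg) + 1 = (26.5)²/(334 × 9.8) + 1 = 0.2145 + 1 = 1.215.

1.21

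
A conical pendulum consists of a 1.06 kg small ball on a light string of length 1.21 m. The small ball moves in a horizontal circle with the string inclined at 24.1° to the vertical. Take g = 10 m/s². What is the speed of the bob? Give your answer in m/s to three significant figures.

The radius of the circle is r = L sinθ = 1.21 × sin 24.1° = 0.4941 m.
Horizontally T sinθ = mv²/r and vertically T cosθ = mg, so tanθ = v²/(rg).
v = √(r g tanθ) = √(0.4941 × 10.0 × 0.4473) = √2.210 = 1.487 m/s.

1.49 m/s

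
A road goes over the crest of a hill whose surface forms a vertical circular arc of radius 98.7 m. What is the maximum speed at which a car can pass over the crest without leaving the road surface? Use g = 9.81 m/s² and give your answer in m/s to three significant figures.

31.1 m/s

At the crest the centre of the circle is below the car, so the net downward (centripetal) force is mg − N = mv²/r.
The car leaves the road when N → 0, giving v_max = √(g r) = √(9.81 × 98.7) = 31.12 m/s.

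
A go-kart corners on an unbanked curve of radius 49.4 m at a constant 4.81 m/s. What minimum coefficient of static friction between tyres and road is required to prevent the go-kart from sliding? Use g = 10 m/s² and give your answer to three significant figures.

Friction provides the centripetal force: μ_s m g = m v²/r, so μ_s = v²/(g r) = (4.810)²/(10.0 × 49.4) = 23.14/494.0 = 0.04683.

0.0468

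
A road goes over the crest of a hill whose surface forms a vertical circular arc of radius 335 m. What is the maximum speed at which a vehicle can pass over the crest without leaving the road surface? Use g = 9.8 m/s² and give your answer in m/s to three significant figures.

57.3 m/s

At the crest the centre of the circle is below the vehicle, so the net downward (centripetal) force is mg − N = mv²/r.
The vehicle leaves the road when N → 0, giving v_max = √(g r) = √(9.8 × 335) = 57.30 m/s.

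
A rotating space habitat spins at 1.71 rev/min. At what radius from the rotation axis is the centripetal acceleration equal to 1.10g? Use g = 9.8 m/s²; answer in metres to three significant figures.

336 m

ω = 1.71 rev/min × 2π/60 = 0.1791 rad/s.
a_c = ω²r = 1.10g ⇒ r = 1.10 × 9.8 / (0.1791)² = 10.78/0.03207 = 336.2 m.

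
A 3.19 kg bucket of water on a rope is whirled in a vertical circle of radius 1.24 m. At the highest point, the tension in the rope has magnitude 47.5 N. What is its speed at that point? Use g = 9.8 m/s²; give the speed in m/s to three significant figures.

At the top, T + mg = mv²/r, so v = √(r(T/m + g)) = √(1.24 × (47.5/3.19 + 9.8)) = √(1.24 × 24.69) = √30.62 = 5.533 m/s.

5.53 m/s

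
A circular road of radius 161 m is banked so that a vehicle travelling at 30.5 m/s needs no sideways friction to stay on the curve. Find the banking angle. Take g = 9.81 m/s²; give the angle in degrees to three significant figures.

For a frictionless banked turn: horizontally N sinθ = mv²/r and vertically N cosθ = mg.
Dividing: tanθ = v²/(r g) = (30.5)²/(161 × 9.81) = 930.2/1579 = 0.5890.
θ = arctan(0.5890) = 30.50°.

30.5°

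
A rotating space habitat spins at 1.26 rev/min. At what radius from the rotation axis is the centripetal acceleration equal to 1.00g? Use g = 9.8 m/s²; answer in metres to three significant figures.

ω = 1.26 rev/min × 2π/60 = 0.1319 rad/s.
a_c = ω²r = 1.00g ⇒ r = 1.00 × 9.8 / (0.1319)² = 9.800/0.01741 = 562.9 m.

563 m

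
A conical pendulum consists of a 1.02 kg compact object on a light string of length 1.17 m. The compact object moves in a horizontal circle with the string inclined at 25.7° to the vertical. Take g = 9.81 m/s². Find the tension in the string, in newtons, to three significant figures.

Vertically the bob has no acceleration, so T cosθ = mg.
T = mg/cosθ = 1.02 × 9.81 / cos 25.7° = 10.01/0.9011 = 11.10 N.

11.1 N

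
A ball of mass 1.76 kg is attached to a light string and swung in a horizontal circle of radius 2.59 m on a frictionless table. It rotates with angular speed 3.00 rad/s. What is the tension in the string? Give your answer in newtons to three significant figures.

41.0 N

v = ωr = 3.00 × 2.59 = 7.770 m/s.
The tension is the only horizontal force, so it supplies the full centripetal force: T = m v²/r = 1.76 × (7.770)²/2.59 = 1.76 × 60.37/2.59 = 41.03 N.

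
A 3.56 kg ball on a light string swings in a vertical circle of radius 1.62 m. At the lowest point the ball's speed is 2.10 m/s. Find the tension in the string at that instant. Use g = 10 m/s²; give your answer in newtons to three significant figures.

At the lowest point, T points up (toward the centre) and the weight mg points down (away from the centre), so the net inward force is T − mg = mv²/r.
T = m(v²/r + g) = 3.56 × ((2.10)²/1.62 + 10.0) = 3.56 × (2.722 + 10.0) = 3.56 × 12.72 = 45.29 N.

45.3 N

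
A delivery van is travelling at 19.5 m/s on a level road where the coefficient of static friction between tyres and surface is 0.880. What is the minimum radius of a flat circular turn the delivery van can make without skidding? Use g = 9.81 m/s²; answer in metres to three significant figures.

At the limit, μ_s m g = m v²/r, so r_min = v²/(μ_s g) = (19.5)²/(0.880 × 9.81) = 380.2/8.633 = 44.05 m.

44.0 m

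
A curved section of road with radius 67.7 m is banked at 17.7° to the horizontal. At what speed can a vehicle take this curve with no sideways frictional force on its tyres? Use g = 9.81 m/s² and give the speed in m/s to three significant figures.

14.6 m/s

On a frictionless banked curve, N sinθ = mv²/r and N cosθ = mg, so tanθ = v²/(rg).
v = √(r g tanθ) = √(67.7 × 9.81 × tan 17.7°) = √(67.7 × 9.81 × 0.3191) = √212.0 = 14.56 m/s.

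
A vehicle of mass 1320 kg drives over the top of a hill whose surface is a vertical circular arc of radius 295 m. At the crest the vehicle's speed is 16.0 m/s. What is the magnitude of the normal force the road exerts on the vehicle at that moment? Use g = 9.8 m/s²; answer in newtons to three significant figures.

At the crest the centripetal acceleration points downward (toward the centre of the arc), so mg − N = mv²/r.
N = m(g − v²/r) = 1320 × (9.8 − (16.0)²/295) = 1320 × (9.8 − 0.8678) = 1320 × 8.932 = 11790 N.

11800 N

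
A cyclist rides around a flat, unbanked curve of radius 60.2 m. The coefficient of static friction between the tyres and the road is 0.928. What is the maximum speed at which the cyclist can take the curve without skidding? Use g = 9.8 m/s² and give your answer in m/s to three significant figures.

On a flat curve, static friction is the only horizontal force, so it must supply the full centripetal force: μ_s m g = m v²/r.
Mass cancels: v_max = √(μ_s g r) = √(0.928 × 9.8 × 60.2) = √547.5 = 23.40 m/s.

23.4 m/s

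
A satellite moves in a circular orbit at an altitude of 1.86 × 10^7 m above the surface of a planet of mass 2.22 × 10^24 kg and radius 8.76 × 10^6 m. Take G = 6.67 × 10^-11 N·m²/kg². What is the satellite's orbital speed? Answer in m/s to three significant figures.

Orbital radius r = R + h = 8.76 × 10^6 + 1.86 × 10^7 = 2.736 × 10^7 m.
Gravity supplies the centripetal force: G M m / r² = m v² / r, so v = √(GM/r).
v = √(6.67 × 10^-11 × 2.22 × 10^24 / 2.736 × 10^7) = √(5.412 × 10^6) = 2326 m/s.

2330 m/s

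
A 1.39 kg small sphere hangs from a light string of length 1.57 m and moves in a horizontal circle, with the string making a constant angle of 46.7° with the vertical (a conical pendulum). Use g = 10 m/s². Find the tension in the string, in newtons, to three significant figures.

Vertically the bob has no acceleration, so T cosθ = mg.
T = mg/cosθ = 1.39 × 10.0 / cos 46.7° = 13.90/0.6858 = 20.27 N.

20.3 N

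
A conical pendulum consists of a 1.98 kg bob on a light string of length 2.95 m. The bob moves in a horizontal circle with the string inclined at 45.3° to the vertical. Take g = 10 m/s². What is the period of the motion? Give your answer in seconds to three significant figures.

2.86 s

r = L sinθ = 2.097 m. From T sinθ = mω²r and T cosθ = mg: tanθ = ω²r/g, so ω² = g tanθ / r = g/(L cosθ).
ω = √(g/(L cosθ)) = √(10.0/(2.95 × 0.7034)) = √4.819 = 2.195 rad/s.
Period = 2π/ω = 2.862 s.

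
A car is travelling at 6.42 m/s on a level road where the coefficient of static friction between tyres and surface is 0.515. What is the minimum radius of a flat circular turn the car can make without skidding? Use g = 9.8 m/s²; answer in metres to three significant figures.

At the limit, μ_s m g = m v²/r, so r_min = v²/(μ_s g) = (6.42)²/(0.515 × 9.8) = 41.22/5.047 = 8.167 m.

8.17 m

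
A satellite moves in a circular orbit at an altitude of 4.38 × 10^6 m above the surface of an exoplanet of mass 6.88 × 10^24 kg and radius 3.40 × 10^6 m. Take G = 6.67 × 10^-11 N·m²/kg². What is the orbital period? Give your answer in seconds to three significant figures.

6360 s

r = R + h = 3.40 × 10^6 + 4.38 × 10^6 = 7.780 × 10^6 m. Gravity provides the centripetal force: G M m / r² = m v² / r ⇒ v = √(GM/r) = 7680 m/s.
T = 2πr/v = 2π × 7.780 × 10^6 / 7680 = 6365 s.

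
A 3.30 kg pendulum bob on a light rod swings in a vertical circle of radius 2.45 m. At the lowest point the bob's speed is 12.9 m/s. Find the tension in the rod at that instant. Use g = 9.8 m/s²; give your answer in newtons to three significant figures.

At the lowest point, T points up (toward the centre) and the weight mg points down (away from the centre), so the net inward force is T − mg = mv²/r.
T = m(v²/r + g) = 3.30 × ((12.9)²/2.45 + 9.8) = 3.30 × (67.92 + 9.8) = 3.30 × 77.72 = 256.5 N.

256 N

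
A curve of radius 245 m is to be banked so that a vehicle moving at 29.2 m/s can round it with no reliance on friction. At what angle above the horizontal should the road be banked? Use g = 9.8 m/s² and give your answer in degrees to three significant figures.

For a frictionless banked turn: horizontally N sinθ = mv²/r and vertically N cosθ = mg.
Dividing: tanθ = v²/(r g) = (29.2)²/(245 × 9.8) = 852.6/2401 = 0.3551.
θ = arctan(0.3551) = 19.55°.

19.6°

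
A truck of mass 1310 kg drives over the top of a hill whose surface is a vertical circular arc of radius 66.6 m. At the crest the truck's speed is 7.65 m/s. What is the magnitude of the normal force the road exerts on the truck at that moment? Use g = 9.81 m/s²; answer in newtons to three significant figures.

11700 N

At the crest the centripetal acceleration points downward (toward the centre of the arc), so mg − N = mv²/r.
N = m(g − v²/r) = 1310 × (9.81 − (7.65)²/66.6) = 1310 × (9.81 − 0.8787) = 1310 × 8.931 = 11700 N.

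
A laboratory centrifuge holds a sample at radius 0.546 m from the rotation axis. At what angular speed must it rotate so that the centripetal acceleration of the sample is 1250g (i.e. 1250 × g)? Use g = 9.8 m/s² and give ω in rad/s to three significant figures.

150 rad/s

Centripetal acceleration a_c = ω²r. Setting ω²r = 1250g:
ω = √(1250g / r) = √(1250 × 9.8 / 0.546) = √22440 = 149.8 rad/s.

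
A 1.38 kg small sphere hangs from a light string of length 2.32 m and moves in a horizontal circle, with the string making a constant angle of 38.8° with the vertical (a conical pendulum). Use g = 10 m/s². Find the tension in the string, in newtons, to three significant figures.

17.7 N

Vertically the bob has no acceleration, so T cosθ = mg.
T = mg/cosθ = 1.38 × 10.0 / cos 38.8° = 13.80/0.7793 = 17.71 N.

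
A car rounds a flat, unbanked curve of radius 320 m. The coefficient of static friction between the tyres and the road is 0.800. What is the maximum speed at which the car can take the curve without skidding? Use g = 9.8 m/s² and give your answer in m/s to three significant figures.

50.1 m/s

The only inward force on a level bend is static friction, so at the limit f_s = μ_s N = μ_s m g = m v²/r.
Mass cancels: v_max = √(μ_s g r) = √(0.800 × 9.8 × 320) = √2509 = 50.09 m/s.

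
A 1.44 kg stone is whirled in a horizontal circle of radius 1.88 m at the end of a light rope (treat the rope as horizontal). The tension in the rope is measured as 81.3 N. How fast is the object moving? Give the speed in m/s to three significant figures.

T = m v²/r ⇒ v = √(T r / m) = √(81.3 × 1.88 / 1.44) = √106.1 = 10.30 m/s.

10.3 m/s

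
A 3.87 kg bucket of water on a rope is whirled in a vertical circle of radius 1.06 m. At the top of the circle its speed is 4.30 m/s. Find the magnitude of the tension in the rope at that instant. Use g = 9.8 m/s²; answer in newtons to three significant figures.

At the top, both T and the weight mg point inward (toward the centre), so T + mg = mv²/r.
T = m(v²/r − g) = 3.87 × ((4.30)²/1.06 − 9.8) = 3.87 × (17.44 − 9.8) = 3.87 × 7.643 = 29.58 N.

29.6 N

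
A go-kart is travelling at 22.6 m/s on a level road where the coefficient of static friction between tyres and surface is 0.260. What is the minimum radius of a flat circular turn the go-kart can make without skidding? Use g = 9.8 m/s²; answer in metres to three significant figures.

At the limit, μ_s m g = m v²/r, so r_min = v²/(μ_s g) = (22.6)²/(0.260 × 9.8) = 510.8/2.548 = 200.5 m.

200 m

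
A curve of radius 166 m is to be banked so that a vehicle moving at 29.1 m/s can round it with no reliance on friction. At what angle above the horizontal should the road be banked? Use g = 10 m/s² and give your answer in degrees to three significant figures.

With no friction, the horizontal component of the normal force provides the centripetal force: N sinθ = mv²/r, while N cosθ = mg vertically.
Dividing: tanθ = v²/(r g) = (29.1)²/(166 × 10.0) = 846.8/1660 = 0.5101.
θ = arctan(0.5101) = 27.03°.

27.0°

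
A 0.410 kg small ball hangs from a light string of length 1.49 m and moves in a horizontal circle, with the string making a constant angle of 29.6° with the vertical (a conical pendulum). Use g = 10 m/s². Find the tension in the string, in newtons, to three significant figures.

4.72 N

Vertically the bob has no acceleration, so T cosθ = mg.
T = mg/cosθ = 0.410 × 10.0 / cos 29.6° = 4.100/0.8695 = 4.715 N.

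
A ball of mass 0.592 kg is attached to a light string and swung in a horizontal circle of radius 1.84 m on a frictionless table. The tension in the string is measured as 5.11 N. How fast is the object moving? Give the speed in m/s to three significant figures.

3.99 m/s

T = m v²/r ⇒ v = √(T r / m) = √(5.11 × 1.84 / 0.592) = √15.88 = 3.985 m/s.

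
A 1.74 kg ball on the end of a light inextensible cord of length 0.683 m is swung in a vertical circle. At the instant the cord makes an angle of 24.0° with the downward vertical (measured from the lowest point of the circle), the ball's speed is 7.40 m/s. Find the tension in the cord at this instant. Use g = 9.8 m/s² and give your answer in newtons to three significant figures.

155 N

Take the radial direction toward the centre of the circle as positive. The component of the weight along the string toward the centre is −mg cos φ (φ measured from the bottom), so Newton's second law along the string gives T − mg cos φ = m v²/r.
cos 24.0° = 0.9135, so T = m(v²/r + g cos φ) = 1.74 × ((7.40)²/0.683 + 9.8 × 0.9135) = 1.74 × (80.18 + (8.953)) = 1.74 × 89.13 = 155.1 N.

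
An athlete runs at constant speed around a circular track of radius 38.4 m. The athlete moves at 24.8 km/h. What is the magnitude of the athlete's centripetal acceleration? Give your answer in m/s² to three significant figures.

v = 24.8 km/h = 24.8/3.6 = 6.889 m/s.
a_c = v²/r = (6.889)²/38.4 = 47.46/38.4 = 1.236 m/s².

1.24 m/s²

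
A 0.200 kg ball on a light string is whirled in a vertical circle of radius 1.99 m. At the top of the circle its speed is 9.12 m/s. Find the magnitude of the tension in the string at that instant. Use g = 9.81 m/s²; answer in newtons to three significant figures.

6.40 N

At the top, both T and the weight mg point inward (toward the centre), so T + mg = mv²/r.
T = m(v²/r − g) = 0.200 × ((9.12)²/1.99 − 9.81) = 0.200 × (41.80 − 9.81) = 0.200 × 31.99 = 6.397 N.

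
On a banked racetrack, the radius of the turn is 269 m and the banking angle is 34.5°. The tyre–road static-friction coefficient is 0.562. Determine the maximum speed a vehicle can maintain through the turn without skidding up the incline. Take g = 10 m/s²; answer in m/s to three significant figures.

At the maximum speed, friction acts down the slope at its limiting value f = μN. Radially (horizontal, toward centre): N sinθ + μN cosθ = mv²/r. Vertically: N cosθ − μN sinθ = mg.
Dividing: v² = r g (sinθ + μcosθ)/(cosθ − μsinθ).
sinθ + μcosθ = 0.5664 + 0.562×0.8241 = 1.030; cosθ − μsinθ = 0.8241 − 0.562×0.5664 = 0.5058.
v² = 269 × 10.0 × 1.030/0.5058 = 5475 m²/s², so v = 74.00 m/s.

74.0 m/s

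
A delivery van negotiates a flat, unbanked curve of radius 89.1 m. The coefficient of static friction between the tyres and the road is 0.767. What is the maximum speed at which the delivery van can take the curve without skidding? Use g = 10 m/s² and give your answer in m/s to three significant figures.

The only inward force on a level bend is static friction, so at the limit f_s = μ_s N = μ_s m g = m v²/r.
Mass cancels: v_max = √(μ_s g r) = √(0.767 × 10.0 × 89.1) = √683.4 = 26.14 m/s.

26.1 m/s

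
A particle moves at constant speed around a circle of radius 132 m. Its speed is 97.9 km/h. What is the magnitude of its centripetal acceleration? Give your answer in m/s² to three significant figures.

5.60 m/s²

v = 97.9 km/h = 97.9/3.6 = 27.19 m/s.
a_c = v²/r = (27.19)²/132 = 739.5/132 = 5.603 m/s².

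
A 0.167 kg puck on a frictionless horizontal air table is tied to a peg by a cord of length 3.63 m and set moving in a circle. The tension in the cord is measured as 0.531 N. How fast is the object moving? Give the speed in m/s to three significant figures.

T = m v²/r ⇒ v = √(T r / m) = √(0.531 × 3.63 / 0.167) = √11.54 = 3.397 m/s.

3.40 m/s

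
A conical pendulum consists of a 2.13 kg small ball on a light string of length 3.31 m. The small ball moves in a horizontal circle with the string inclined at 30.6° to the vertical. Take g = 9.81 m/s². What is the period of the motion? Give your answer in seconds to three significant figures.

3.39 s

r = L sinθ = 1.685 m. From T sinθ = mω²r and T cosθ = mg: tanθ = ω²r/g, so ω² = g tanθ / r = g/(L cosθ).
ω = √(g/(L cosθ)) = √(9.81/(3.31 × 0.8607)) = √3.443 = 1.856 rad/s.
Period = 2π/ω = 3.386 s.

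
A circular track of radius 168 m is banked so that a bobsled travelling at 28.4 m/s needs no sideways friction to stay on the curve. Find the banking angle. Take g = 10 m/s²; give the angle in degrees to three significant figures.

For a frictionless banked turn: horizontally N sinθ = mv²/r and vertically N cosθ = mg.
Dividing: tanθ = v²/(r g) = (28.4)²/(168 × 10.0) = 806.6/1680 = 0.4801.
θ = arctan(0.4801) = 25.65°.

25.6°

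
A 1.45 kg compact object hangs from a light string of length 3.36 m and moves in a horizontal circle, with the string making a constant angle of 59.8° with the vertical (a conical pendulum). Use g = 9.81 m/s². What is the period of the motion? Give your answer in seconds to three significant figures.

r = L sinθ = 2.904 m. From T sinθ = mω²r and T cosθ = mg: tanθ = ω²r/g, so ω² = g tanθ / r = g/(L cosθ).
ω = √(g/(L cosθ)) = √(9.81/(3.36 × 0.5030)) = √5.804 = 2.409 rad/s.
Period = 2π/ω = 2.608 s.

2.61 s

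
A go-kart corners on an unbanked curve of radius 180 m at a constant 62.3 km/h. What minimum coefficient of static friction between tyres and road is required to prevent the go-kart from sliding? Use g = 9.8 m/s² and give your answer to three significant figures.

v = 62.3/3.6 = 17.31 m/s.
Friction provides the centripetal force: μ_s m g = m v²/r, so μ_s = v²/(g r) = (17.31)²/(9.8 × 180) = 299.5/1764 = 0.1698.

0.170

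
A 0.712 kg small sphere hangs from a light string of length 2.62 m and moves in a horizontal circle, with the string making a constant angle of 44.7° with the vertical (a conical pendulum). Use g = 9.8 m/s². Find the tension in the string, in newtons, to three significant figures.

Vertically the bob has no acceleration, so T cosθ = mg.
T = mg/cosθ = 0.712 × 9.8 / cos 44.7° = 6.978/0.7108 = 9.817 N.

9.82 N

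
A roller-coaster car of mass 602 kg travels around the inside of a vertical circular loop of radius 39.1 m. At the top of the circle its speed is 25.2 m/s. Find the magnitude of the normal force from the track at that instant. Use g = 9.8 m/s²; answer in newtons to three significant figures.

At the top, both N and the weight mg point inward (toward the centre), so N + mg = mv²/r.
N = m(v²/r − g) = 602 × ((25.2)²/39.1 − 9.8) = 602 × (16.24 − 9.8) = 602 × 6.441 = 3878 N.

3880 N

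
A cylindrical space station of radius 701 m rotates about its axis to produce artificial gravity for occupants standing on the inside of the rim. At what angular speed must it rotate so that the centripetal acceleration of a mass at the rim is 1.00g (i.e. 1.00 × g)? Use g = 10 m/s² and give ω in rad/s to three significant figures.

0.119 rad/s

Centripetal acceleration a_c = ω²r. Setting ω²r = 1.00g:
ω = √(1.00g / r) = √(1.00 × 10.0 / 701) = √0.01427 = 0.1194 rad/s.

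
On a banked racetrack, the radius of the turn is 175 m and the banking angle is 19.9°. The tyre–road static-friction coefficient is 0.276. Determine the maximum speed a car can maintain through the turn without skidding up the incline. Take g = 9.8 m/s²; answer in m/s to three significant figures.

At the maximum speed, friction acts down the slope at its limiting value f = μN. Radially (horizontal, toward centre): N sinθ + μN cosθ = mv²/r. Vertically: N cosθ − μN sinθ = mg.
Dividing: v² = r g (sinθ + μcosθ)/(cosθ − μsinθ).
sinθ + μcosθ = 0.3404 + 0.276×0.9403 = 0.5999; cosθ − μsinθ = 0.9403 − 0.276×0.3404 = 0.8463.
v² = 175 × 9.8 × 0.5999/0.8463 = 1216 m²/s², so v = 34.87 m/s.

34.9 m/s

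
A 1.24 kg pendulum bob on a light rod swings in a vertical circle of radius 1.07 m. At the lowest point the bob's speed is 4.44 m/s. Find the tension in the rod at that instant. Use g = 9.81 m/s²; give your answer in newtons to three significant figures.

35.0 N

At the lowest point, T points up (toward the centre) and the weight mg points down (away from the centre), so the net inward force is T − mg = mv²/r.
T = m(v²/r + g) = 1.24 × ((4.44)²/1.07 + 9.81) = 1.24 × (18.42 + 9.81) = 1.24 × 28.23 = 35.01 N.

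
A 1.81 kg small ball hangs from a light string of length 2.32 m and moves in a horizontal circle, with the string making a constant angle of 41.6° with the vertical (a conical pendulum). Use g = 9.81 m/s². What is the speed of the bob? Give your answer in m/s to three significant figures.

3.66 m/s

The radius of the circle is r = L sinθ = 2.32 × sin 41.6° = 1.540 m.
Horizontally T sinθ = mv²/r and vertically T cosθ = mg, so tanθ = v²/(rg).
v = √(r g tanθ) = √(1.540 × 9.81 × 0.8878) = √13.42 = 3.663 m/s.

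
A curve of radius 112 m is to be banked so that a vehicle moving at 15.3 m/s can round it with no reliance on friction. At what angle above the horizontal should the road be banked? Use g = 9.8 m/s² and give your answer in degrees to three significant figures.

For a frictionless banked turn: horizontally N sinθ = mv²/r and vertically N cosθ = mg.
Dividing: tanθ = v²/(r g) = (15.3)²/(112 × 9.8) = 234.1/1098 = 0.2133.
θ = arctan(0.2133) = 12.04°.

12.0°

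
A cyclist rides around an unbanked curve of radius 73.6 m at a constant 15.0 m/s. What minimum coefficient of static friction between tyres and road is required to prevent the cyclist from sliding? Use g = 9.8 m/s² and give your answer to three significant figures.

Friction provides the centripetal force: μ_s m g = m v²/r, so μ_s = v²/(g r) = (15.00)²/(9.8 × 73.6) = 225.0/721.3 = 0.3119.

0.312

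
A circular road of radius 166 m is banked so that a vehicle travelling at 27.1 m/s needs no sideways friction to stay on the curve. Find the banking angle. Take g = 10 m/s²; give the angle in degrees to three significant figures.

23.9°

For a frictionless banked turn: horizontally N sinθ = mv²/r and vertically N cosθ = mg.
Dividing: tanθ = v²/(r g) = (27.1)²/(166 × 10.0) = 734.4/1660 = 0.4424.
θ = arctan(0.4424) = 23.87°.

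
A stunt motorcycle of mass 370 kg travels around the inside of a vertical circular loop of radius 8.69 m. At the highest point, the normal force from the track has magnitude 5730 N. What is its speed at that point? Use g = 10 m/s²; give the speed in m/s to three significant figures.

At the top, N + mg = mv²/r, so v = √(r(N/m + g)) = √(8.69 × (5730/370 + 10.0)) = √(8.69 × 25.49) = √221.5 = 14.88 m/s.

14.9 m/s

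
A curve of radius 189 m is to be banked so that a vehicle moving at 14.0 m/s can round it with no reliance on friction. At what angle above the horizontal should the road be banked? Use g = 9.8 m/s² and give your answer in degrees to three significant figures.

For a frictionless banked turn: horizontally N sinθ = mv²/r and vertically N cosθ = mg.
Dividing: tanθ = v²/(r g) = (14.0)²/(189 × 9.8) = 196.0/1852 = 0.1058.
θ = arctan(0.1058) = 6.041°.

6.04°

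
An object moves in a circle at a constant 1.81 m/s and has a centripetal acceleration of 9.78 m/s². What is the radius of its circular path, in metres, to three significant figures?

a_c = v²/r ⇒ r = v²/a_c = (1.81)²/9.78 = 3.276/9.78 = 0.3350 m.

0.335 m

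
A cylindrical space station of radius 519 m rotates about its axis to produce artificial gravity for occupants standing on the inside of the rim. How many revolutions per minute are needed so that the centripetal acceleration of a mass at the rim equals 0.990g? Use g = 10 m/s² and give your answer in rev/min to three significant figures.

Require ω²r = 0.990g, so ω = √(0.990 × 10.0/519) = 0.1381 rad/s.
In rev/min: ω × 60/(2π) = 0.1381 × 60/(2π) = 1.319 rev/min.

1.32 rev/min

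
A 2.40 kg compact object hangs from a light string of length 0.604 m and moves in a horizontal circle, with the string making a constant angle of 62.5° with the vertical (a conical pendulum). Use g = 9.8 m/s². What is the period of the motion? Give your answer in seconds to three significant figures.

r = L sinθ = 0.5358 m. From T sinθ = mω²r and T cosθ = mg: tanθ = ω²r/g, so ω² = g tanθ / r = g/(L cosθ).
ω = √(g/(L cosθ)) = √(9.8/(0.604 × 0.4617)) = √35.14 = 5.928 rad/s.
Period = 2π/ω = 1.060 s.

1.06 s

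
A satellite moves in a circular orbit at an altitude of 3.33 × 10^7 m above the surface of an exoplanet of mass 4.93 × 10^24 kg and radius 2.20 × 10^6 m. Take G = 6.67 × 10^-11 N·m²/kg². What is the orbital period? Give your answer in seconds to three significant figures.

73300 s

r = R + h = 2.20 × 10^6 + 3.33 × 10^7 = 3.550 × 10^7 m. Gravity provides the centripetal force: G M m / r² = m v² / r ⇒ v = √(GM/r) = 3043 m/s.
T = 2πr/v = 2π × 3.550 × 10^7 / 3043 = 73290 s.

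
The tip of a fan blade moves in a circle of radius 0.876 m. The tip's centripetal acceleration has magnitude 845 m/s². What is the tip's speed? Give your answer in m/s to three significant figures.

a_c = v²/r ⇒ v = √(a_c · r) = √(845 × 0.876) = √740.2 = 27.21 m/s.

27.2 m/s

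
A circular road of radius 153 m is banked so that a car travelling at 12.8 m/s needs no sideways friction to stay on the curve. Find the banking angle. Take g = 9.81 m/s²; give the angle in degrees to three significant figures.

6.23°

With no friction, the horizontal component of the normal force provides the centripetal force: N sinθ = mv²/r, while N cosθ = mg vertically.
Dividing: tanθ = v²/(r g) = (12.8)²/(153 × 9.81) = 163.8/1501 = 0.1092.
θ = arctan(0.1092) = 6.230°.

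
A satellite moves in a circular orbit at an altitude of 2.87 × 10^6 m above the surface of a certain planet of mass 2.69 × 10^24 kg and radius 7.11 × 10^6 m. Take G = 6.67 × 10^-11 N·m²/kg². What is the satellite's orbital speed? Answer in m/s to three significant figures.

Orbital radius r = R + h = 7.11 × 10^6 + 2.87 × 10^6 = 9.980 × 10^6 m.
Gravity supplies the centripetal force: G M m / r² = m v² / r, so v = √(GM/r).
v = √(6.67 × 10^-11 × 2.69 × 10^24 / 9.980 × 10^6) = √(1.798 × 10^7) = 4240 m/s.

4240 m/s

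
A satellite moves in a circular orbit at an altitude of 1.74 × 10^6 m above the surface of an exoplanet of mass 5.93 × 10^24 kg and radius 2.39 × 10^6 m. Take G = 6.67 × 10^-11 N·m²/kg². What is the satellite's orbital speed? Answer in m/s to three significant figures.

9790 m/s

Orbital radius r = R + h = 2.39 × 10^6 + 1.74 × 10^6 = 4.130 × 10^6 m.
Gravity supplies the centripetal force: G M m / r² = m v² / r, so v = √(GM/r).
v = √(6.67 × 10^-11 × 5.93 × 10^24 / 4.130 × 10^6) = √(9.577 × 10^7) = 9786 m/s.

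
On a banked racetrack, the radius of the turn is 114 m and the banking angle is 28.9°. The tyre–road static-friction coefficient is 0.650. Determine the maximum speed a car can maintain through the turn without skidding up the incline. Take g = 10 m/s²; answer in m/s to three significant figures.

At the maximum speed, friction acts down the slope at its limiting value f = μN. Radially (horizontal, toward centre): N sinθ + μN cosθ = mv²/r. Vertically: N cosθ − μN sinθ = mg.
Dividing: v² = r g (sinθ + μcosθ)/(cosθ − μsinθ).
sinθ + μcosθ = 0.4833 + 0.650×0.8755 = 1.052; cosθ − μsinθ = 0.8755 − 0.650×0.4833 = 0.5613.
v² = 114 × 10.0 × 1.052/0.5613 = 2137 m²/s², so v = 46.23 m/s.

46.2 m/s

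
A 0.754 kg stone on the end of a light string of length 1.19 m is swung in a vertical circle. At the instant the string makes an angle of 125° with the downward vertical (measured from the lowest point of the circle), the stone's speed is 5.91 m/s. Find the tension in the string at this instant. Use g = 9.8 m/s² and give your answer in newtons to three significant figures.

17.9 N

Take the radial direction toward the centre of the circle as positive. The component of the weight along the string toward the centre is −mg cos φ (φ measured from the bottom), so Newton's second law along the string gives T − mg cos φ = m v²/r.
cos 125° = -0.5736, so T = m(v²/r + g cos φ) = 0.754 × ((5.91)²/1.19 + 9.8 × -0.5736) = 0.754 × (29.35 + (-5.621)) = 0.754 × 23.73 = 17.89 N.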